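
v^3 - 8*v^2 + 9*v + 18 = (v - 6)*(v - 3)*(v + 1)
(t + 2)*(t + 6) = t^2 + 8*t + 12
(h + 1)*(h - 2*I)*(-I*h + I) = -I*h^3 - 2*h^2 + I*h + 2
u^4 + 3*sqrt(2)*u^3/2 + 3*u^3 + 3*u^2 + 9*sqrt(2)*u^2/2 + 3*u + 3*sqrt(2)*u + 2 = (u + 1)*(u + 2)*(u + sqrt(2)/2)*(u + sqrt(2))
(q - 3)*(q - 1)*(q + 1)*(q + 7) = q^4 + 4*q^3 - 22*q^2 - 4*q + 21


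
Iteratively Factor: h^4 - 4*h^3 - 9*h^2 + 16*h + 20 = (h + 2)*(h^3 - 6*h^2 + 3*h + 10) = (h - 5)*(h + 2)*(h^2 - h - 2) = (h - 5)*(h + 1)*(h + 2)*(h - 2)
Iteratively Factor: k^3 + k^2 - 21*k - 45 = (k + 3)*(k^2 - 2*k - 15) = (k - 5)*(k + 3)*(k + 3)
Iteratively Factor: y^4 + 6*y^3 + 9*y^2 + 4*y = (y + 1)*(y^3 + 5*y^2 + 4*y) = (y + 1)^2*(y^2 + 4*y) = y*(y + 1)^2*(y + 4)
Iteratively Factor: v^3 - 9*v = (v + 3)*(v^2 - 3*v) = (v - 3)*(v + 3)*(v)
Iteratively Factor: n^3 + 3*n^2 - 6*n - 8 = (n + 4)*(n^2 - n - 2) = (n - 2)*(n + 4)*(n + 1)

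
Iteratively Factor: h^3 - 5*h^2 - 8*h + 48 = (h - 4)*(h^2 - h - 12) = (h - 4)^2*(h + 3)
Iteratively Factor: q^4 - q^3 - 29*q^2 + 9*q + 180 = (q - 5)*(q^3 + 4*q^2 - 9*q - 36) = (q - 5)*(q - 3)*(q^2 + 7*q + 12) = (q - 5)*(q - 3)*(q + 4)*(q + 3)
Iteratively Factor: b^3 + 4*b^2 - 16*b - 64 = (b - 4)*(b^2 + 8*b + 16) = (b - 4)*(b + 4)*(b + 4)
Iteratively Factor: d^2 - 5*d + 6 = (d - 3)*(d - 2)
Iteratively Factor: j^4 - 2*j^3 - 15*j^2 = (j)*(j^3 - 2*j^2 - 15*j) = j*(j - 5)*(j^2 + 3*j) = j^2*(j - 5)*(j + 3)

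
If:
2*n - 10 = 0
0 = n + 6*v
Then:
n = 5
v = -5/6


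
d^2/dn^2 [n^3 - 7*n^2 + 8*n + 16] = 6*n - 14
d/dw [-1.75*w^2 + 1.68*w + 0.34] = 1.68 - 3.5*w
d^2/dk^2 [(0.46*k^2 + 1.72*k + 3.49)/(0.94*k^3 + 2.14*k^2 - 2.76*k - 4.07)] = (0.812912000000001*k^6 + 9.11875199999999*k^5 + 64.925424*k^4 + 167.078344*k^3 + 144.573648*k^2 + 46.317372*k + 90.562752)/(0.830584*k^9 + 5.672712*k^8 + 5.598264*k^7 - 34.300508*k^6 - 65.560728*k^5 + 56.343324*k^4 + 169.92273*k^3 + 13.335762*k^2 - 137.157372*k - 67.419143)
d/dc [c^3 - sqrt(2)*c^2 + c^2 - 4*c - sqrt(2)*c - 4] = 3*c^2 - 2*sqrt(2)*c + 2*c - 4 - sqrt(2)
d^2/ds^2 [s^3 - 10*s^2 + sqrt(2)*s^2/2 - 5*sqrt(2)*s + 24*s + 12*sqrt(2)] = 6*s - 20 + sqrt(2)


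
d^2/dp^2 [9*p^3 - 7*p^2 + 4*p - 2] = 54*p - 14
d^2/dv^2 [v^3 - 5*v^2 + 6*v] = 6*v - 10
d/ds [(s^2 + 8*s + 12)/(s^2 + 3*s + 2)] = -5/(s^2 + 2*s + 1)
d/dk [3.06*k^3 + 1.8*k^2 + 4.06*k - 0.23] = 9.18*k^2 + 3.6*k + 4.06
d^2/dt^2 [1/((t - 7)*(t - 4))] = 2*((t - 7)^2 + (t - 7)*(t - 4) + (t - 4)^2)/((t - 7)^3*(t - 4)^3)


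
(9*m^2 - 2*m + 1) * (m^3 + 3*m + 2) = 9*m^5 - 2*m^4 + 28*m^3 + 12*m^2 - m + 2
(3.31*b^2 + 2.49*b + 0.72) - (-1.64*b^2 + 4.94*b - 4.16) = 4.95*b^2 - 2.45*b + 4.88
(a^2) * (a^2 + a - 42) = a^4 + a^3 - 42*a^2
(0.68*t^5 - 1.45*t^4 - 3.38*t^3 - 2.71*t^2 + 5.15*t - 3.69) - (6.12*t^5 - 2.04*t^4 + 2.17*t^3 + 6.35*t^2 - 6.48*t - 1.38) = -5.44*t^5 + 0.59*t^4 - 5.55*t^3 - 9.06*t^2 + 11.63*t - 2.31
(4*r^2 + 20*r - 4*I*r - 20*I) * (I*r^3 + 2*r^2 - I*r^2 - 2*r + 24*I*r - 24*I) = 4*I*r^5 + 12*r^4 + 16*I*r^4 + 48*r^3 + 68*I*r^3 + 36*r^2 + 352*I*r^2 + 384*r - 440*I*r - 480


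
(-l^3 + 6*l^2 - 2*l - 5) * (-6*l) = 6*l^4 - 36*l^3 + 12*l^2 + 30*l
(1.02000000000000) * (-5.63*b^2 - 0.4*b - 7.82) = -5.7426*b^2 - 0.408*b - 7.9764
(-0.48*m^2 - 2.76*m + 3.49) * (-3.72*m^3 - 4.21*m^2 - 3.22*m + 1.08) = 1.7856*m^5 + 12.288*m^4 + 0.182399999999998*m^3 - 6.3241*m^2 - 14.2186*m + 3.7692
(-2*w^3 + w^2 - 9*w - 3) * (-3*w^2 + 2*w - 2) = 6*w^5 - 7*w^4 + 33*w^3 - 11*w^2 + 12*w + 6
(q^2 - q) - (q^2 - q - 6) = 6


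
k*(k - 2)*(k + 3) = k^3 + k^2 - 6*k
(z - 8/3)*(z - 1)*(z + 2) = z^3 - 5*z^2/3 - 14*z/3 + 16/3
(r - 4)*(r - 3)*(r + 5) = r^3 - 2*r^2 - 23*r + 60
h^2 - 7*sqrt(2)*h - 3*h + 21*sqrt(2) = (h - 3)*(h - 7*sqrt(2))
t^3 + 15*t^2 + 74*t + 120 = (t + 4)*(t + 5)*(t + 6)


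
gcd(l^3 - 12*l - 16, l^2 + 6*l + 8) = l + 2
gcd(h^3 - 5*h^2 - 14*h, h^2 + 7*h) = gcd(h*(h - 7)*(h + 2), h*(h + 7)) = h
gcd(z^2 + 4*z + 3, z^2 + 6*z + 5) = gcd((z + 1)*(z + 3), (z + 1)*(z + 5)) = z + 1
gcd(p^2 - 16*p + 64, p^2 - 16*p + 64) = p^2 - 16*p + 64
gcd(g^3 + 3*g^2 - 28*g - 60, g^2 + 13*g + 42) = g + 6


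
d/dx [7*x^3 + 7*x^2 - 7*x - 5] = 21*x^2 + 14*x - 7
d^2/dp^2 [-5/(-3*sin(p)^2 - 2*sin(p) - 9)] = 10*(-18*sin(p)^4 - 9*sin(p)^3 + 79*sin(p)^2 + 27*sin(p) - 23)/(3*sin(p)^2 + 2*sin(p) + 9)^3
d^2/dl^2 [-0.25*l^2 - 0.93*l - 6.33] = -0.500000000000000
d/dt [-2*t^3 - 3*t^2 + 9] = 6*t*(-t - 1)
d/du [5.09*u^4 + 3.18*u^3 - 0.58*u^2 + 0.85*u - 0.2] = 20.36*u^3 + 9.54*u^2 - 1.16*u + 0.85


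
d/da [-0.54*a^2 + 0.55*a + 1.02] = 0.55 - 1.08*a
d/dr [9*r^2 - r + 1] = 18*r - 1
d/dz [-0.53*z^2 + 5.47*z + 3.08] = 5.47 - 1.06*z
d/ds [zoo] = 0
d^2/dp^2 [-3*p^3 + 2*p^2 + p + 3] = 4 - 18*p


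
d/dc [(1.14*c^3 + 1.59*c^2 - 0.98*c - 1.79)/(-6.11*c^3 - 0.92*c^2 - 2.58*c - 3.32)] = (8.6661*c^4 - 17.858*c^3 - 49.1689*c^2 - 13.8512*c - 1.3646)/(37.3321*c^6 + 11.2424*c^5 + 32.374*c^4 + 45.3176*c^3 + 12.7652*c^2 + 17.1312*c + 11.0224)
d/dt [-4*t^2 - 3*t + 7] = -8*t - 3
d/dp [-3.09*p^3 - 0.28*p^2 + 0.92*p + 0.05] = -9.27*p^2 - 0.56*p + 0.92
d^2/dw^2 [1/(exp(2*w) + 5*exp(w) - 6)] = (2*(2*exp(w) + 5)^2*exp(w) - (4*exp(w) + 5)*(exp(2*w) + 5*exp(w) - 6))*exp(w)/(exp(2*w) + 5*exp(w) - 6)^3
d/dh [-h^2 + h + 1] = 1 - 2*h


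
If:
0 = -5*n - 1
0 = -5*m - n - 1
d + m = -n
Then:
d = 9/25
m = -4/25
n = -1/5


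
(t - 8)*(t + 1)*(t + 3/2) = t^3 - 11*t^2/2 - 37*t/2 - 12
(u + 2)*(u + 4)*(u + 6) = u^3 + 12*u^2 + 44*u + 48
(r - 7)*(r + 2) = r^2 - 5*r - 14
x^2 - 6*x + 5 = (x - 5)*(x - 1)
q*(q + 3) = q^2 + 3*q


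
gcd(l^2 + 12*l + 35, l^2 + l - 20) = l + 5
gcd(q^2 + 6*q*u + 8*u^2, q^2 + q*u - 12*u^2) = q + 4*u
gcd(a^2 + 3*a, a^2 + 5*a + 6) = a + 3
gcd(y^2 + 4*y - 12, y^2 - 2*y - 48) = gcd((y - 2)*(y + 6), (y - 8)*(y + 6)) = y + 6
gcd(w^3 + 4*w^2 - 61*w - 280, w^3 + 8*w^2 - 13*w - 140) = w^2 + 12*w + 35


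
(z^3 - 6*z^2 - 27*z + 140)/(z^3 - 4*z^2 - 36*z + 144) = (z^2 - 2*z - 35)/(z^2 - 36)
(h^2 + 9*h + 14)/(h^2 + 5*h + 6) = (h + 7)/(h + 3)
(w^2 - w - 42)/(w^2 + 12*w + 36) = (w - 7)/(w + 6)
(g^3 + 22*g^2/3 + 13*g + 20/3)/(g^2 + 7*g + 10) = (3*g^2 + 7*g + 4)/(3*(g + 2))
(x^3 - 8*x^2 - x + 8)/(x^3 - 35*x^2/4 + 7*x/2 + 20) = 4*(x^2 - 1)/(4*x^2 - 3*x - 10)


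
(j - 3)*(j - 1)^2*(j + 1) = j^4 - 4*j^3 + 2*j^2 + 4*j - 3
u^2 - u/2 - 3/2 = (u - 3/2)*(u + 1)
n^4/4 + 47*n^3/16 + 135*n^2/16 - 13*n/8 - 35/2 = (n/4 + 1)*(n - 5/4)*(n + 2)*(n + 7)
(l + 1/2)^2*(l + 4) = l^3 + 5*l^2 + 17*l/4 + 1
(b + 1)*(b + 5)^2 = b^3 + 11*b^2 + 35*b + 25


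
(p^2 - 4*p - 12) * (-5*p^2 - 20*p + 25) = -5*p^4 + 165*p^2 + 140*p - 300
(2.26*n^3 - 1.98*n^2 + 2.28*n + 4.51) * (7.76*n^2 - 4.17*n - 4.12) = 17.5376*n^5 - 24.789*n^4 + 16.6382*n^3 + 33.6476*n^2 - 28.2003*n - 18.5812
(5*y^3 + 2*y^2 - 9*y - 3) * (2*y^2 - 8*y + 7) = 10*y^5 - 36*y^4 + y^3 + 80*y^2 - 39*y - 21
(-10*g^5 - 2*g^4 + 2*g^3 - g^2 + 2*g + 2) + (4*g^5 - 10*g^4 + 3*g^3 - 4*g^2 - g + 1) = -6*g^5 - 12*g^4 + 5*g^3 - 5*g^2 + g + 3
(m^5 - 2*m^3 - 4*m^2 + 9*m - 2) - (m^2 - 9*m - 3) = m^5 - 2*m^3 - 5*m^2 + 18*m + 1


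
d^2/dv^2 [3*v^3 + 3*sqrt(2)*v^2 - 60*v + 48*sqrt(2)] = 18*v + 6*sqrt(2)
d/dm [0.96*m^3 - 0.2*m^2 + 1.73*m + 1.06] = 2.88*m^2 - 0.4*m + 1.73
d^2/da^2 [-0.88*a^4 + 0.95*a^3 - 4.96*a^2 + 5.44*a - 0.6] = -10.56*a^2 + 5.7*a - 9.92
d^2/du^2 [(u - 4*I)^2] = 2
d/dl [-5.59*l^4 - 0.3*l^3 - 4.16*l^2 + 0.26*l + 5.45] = -22.36*l^3 - 0.9*l^2 - 8.32*l + 0.26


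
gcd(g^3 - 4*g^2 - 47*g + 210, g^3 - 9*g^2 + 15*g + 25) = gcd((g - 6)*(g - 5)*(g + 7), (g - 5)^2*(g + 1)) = g - 5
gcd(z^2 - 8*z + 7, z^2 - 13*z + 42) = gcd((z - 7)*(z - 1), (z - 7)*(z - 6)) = z - 7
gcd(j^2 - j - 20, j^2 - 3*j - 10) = j - 5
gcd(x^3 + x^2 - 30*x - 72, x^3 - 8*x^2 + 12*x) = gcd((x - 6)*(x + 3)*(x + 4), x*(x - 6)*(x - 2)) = x - 6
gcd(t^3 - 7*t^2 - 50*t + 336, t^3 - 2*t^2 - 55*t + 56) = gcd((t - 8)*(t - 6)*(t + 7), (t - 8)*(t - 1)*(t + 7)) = t^2 - t - 56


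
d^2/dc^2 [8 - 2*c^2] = -4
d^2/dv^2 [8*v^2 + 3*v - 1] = 16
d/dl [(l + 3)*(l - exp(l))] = l + (1 - exp(l))*(l + 3) - exp(l)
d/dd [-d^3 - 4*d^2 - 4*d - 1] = -3*d^2 - 8*d - 4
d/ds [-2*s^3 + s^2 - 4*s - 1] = -6*s^2 + 2*s - 4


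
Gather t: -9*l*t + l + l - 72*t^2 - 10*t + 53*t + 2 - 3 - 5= 2*l - 72*t^2 + t*(43 - 9*l) - 6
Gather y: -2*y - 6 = -2*y - 6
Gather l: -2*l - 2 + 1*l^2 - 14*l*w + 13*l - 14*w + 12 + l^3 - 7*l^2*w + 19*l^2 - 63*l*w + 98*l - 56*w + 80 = l^3 + l^2*(20 - 7*w) + l*(109 - 77*w) - 70*w + 90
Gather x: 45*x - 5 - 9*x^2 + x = -9*x^2 + 46*x - 5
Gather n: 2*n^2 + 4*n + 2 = 2*n^2 + 4*n + 2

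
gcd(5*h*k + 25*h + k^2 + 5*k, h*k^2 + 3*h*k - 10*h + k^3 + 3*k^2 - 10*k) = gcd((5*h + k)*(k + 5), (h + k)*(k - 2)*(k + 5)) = k + 5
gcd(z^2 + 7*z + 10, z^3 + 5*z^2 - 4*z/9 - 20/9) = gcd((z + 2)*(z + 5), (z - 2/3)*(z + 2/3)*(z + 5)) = z + 5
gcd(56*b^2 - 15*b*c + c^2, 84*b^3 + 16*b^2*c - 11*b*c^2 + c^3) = 7*b - c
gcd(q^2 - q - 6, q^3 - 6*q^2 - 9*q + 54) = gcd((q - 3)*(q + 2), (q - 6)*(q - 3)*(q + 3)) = q - 3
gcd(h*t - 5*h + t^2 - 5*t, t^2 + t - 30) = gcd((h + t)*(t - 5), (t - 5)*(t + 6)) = t - 5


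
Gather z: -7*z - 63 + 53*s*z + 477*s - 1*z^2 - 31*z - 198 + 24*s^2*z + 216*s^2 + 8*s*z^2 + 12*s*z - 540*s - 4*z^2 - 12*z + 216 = 216*s^2 - 63*s + z^2*(8*s - 5) + z*(24*s^2 + 65*s - 50) - 45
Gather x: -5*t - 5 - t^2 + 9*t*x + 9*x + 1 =-t^2 - 5*t + x*(9*t + 9) - 4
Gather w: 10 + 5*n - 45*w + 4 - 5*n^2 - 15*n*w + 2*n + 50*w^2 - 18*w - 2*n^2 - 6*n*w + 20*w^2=-7*n^2 + 7*n + 70*w^2 + w*(-21*n - 63) + 14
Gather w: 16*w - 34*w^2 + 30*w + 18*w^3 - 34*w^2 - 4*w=18*w^3 - 68*w^2 + 42*w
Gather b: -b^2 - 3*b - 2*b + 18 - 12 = -b^2 - 5*b + 6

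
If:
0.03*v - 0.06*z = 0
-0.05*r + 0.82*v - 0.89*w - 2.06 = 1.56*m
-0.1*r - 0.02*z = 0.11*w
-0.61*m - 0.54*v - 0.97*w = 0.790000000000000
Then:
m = 2.4927030930916*z - 1.3334163470638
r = 2.74907605717986*z - 0.0265179060616626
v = 2.0*z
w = 0.0241071873287842 - 2.68097823379987*z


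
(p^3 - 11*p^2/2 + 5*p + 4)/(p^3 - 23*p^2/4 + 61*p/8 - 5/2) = 4*(2*p^2 - 3*p - 2)/(8*p^2 - 14*p + 5)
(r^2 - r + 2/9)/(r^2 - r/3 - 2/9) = (3*r - 1)/(3*r + 1)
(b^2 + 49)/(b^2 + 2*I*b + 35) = (b - 7*I)/(b - 5*I)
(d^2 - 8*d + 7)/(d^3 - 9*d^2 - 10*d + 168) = (d - 1)/(d^2 - 2*d - 24)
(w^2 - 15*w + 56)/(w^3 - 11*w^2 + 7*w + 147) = (w - 8)/(w^2 - 4*w - 21)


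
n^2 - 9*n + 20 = (n - 5)*(n - 4)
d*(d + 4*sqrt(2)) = d^2 + 4*sqrt(2)*d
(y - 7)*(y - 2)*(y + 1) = y^3 - 8*y^2 + 5*y + 14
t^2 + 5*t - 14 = (t - 2)*(t + 7)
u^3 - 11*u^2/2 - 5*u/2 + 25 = (u - 5)*(u - 5/2)*(u + 2)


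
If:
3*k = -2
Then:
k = -2/3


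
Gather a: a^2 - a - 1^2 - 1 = a^2 - a - 2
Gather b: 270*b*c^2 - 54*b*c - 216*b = b*(270*c^2 - 54*c - 216)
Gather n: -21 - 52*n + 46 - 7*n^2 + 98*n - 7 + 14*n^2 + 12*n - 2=7*n^2 + 58*n + 16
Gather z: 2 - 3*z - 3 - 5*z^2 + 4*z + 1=-5*z^2 + z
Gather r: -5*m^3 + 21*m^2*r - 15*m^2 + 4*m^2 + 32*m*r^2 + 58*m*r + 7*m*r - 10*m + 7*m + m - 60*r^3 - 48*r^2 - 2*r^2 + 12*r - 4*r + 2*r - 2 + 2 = -5*m^3 - 11*m^2 - 2*m - 60*r^3 + r^2*(32*m - 50) + r*(21*m^2 + 65*m + 10)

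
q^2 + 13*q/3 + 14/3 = (q + 2)*(q + 7/3)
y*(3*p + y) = 3*p*y + y^2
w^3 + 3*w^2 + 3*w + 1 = (w + 1)^3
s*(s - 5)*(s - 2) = s^3 - 7*s^2 + 10*s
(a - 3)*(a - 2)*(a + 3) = a^3 - 2*a^2 - 9*a + 18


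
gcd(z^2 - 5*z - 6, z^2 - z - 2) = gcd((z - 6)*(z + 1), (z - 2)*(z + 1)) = z + 1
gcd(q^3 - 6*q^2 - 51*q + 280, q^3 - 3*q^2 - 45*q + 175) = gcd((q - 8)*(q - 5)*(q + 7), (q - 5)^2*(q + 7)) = q^2 + 2*q - 35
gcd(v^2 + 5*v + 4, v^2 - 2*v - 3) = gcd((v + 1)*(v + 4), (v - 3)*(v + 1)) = v + 1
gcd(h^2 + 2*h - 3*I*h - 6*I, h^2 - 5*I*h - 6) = h - 3*I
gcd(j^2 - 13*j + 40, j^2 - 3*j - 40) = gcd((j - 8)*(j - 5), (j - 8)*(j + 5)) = j - 8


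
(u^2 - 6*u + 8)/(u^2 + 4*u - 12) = (u - 4)/(u + 6)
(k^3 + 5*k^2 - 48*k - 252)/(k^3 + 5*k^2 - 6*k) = (k^2 - k - 42)/(k*(k - 1))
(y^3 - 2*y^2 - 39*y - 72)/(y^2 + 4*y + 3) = (y^2 - 5*y - 24)/(y + 1)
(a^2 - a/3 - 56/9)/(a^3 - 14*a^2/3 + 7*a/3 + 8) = (a + 7/3)/(a^2 - 2*a - 3)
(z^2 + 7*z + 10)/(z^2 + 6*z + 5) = (z + 2)/(z + 1)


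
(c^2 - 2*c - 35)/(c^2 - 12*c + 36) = (c^2 - 2*c - 35)/(c^2 - 12*c + 36)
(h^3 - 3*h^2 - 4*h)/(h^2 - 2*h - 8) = h*(h + 1)/(h + 2)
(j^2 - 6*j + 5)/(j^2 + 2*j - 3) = (j - 5)/(j + 3)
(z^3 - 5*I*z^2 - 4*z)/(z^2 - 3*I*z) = (z^2 - 5*I*z - 4)/(z - 3*I)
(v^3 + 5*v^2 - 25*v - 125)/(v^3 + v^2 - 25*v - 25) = (v + 5)/(v + 1)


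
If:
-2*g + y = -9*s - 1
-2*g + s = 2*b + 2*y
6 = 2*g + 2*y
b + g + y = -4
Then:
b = -7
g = -68/3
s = -8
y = 77/3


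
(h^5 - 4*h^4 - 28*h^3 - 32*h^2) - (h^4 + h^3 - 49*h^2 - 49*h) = h^5 - 5*h^4 - 29*h^3 + 17*h^2 + 49*h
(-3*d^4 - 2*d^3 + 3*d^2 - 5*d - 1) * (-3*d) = 9*d^5 + 6*d^4 - 9*d^3 + 15*d^2 + 3*d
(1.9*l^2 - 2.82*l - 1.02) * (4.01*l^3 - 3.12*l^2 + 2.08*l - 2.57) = 7.619*l^5 - 17.2362*l^4 + 8.6602*l^3 - 7.5662*l^2 + 5.1258*l + 2.6214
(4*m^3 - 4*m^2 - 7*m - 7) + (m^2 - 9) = 4*m^3 - 3*m^2 - 7*m - 16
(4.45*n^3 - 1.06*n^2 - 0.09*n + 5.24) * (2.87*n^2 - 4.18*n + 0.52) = 12.7715*n^5 - 21.6432*n^4 + 6.4865*n^3 + 14.8638*n^2 - 21.95*n + 2.7248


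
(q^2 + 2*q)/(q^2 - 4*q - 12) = q/(q - 6)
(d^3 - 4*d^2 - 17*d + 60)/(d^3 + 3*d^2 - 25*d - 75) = (d^2 + d - 12)/(d^2 + 8*d + 15)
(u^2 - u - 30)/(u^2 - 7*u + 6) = (u + 5)/(u - 1)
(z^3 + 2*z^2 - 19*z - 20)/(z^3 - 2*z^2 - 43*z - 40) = (z - 4)/(z - 8)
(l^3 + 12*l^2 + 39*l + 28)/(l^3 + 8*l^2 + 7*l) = (l + 4)/l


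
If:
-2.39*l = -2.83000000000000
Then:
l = 1.18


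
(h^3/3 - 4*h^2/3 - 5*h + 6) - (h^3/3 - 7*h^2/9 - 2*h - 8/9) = -5*h^2/9 - 3*h + 62/9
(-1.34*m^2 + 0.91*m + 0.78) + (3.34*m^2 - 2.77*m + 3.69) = 2.0*m^2 - 1.86*m + 4.47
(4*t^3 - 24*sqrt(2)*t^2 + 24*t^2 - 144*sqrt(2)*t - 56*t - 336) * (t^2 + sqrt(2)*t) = 4*t^5 - 20*sqrt(2)*t^4 + 24*t^4 - 120*sqrt(2)*t^3 - 104*t^3 - 624*t^2 - 56*sqrt(2)*t^2 - 336*sqrt(2)*t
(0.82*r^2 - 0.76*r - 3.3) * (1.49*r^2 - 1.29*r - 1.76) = 1.2218*r^4 - 2.1902*r^3 - 5.3798*r^2 + 5.5946*r + 5.808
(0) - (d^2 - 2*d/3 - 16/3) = -d^2 + 2*d/3 + 16/3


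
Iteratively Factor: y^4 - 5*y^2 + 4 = (y + 2)*(y^3 - 2*y^2 - y + 2) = (y - 1)*(y + 2)*(y^2 - y - 2) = (y - 1)*(y + 1)*(y + 2)*(y - 2)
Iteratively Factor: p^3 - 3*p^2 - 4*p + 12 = (p - 2)*(p^2 - p - 6) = (p - 2)*(p + 2)*(p - 3)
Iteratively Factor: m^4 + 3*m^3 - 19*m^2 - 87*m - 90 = (m + 3)*(m^3 - 19*m - 30) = (m + 3)^2*(m^2 - 3*m - 10) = (m + 2)*(m + 3)^2*(m - 5)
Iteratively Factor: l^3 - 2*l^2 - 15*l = (l - 5)*(l^2 + 3*l) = (l - 5)*(l + 3)*(l)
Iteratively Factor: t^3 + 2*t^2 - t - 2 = (t - 1)*(t^2 + 3*t + 2) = (t - 1)*(t + 2)*(t + 1)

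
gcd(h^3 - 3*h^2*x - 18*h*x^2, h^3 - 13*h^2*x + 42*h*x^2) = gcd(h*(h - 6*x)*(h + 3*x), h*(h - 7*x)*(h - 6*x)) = -h^2 + 6*h*x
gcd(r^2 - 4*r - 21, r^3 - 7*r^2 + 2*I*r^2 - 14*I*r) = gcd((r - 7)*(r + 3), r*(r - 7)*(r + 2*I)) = r - 7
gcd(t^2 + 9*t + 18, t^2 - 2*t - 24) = 1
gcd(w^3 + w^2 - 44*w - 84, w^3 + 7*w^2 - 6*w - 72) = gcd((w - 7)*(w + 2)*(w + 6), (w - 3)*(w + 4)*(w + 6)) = w + 6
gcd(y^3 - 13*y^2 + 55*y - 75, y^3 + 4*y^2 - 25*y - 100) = y - 5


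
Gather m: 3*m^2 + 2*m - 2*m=3*m^2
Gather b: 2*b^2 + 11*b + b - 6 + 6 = 2*b^2 + 12*b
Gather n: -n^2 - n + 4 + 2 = -n^2 - n + 6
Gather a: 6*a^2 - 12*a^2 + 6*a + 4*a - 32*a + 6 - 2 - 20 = -6*a^2 - 22*a - 16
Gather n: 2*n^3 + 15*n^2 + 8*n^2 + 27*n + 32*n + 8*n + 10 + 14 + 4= 2*n^3 + 23*n^2 + 67*n + 28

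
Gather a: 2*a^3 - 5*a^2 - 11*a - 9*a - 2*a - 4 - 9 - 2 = 2*a^3 - 5*a^2 - 22*a - 15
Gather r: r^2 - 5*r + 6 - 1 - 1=r^2 - 5*r + 4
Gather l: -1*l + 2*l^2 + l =2*l^2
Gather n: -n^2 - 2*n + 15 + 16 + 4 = -n^2 - 2*n + 35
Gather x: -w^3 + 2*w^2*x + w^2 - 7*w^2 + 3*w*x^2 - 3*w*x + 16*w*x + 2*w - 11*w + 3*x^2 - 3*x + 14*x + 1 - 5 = -w^3 - 6*w^2 - 9*w + x^2*(3*w + 3) + x*(2*w^2 + 13*w + 11) - 4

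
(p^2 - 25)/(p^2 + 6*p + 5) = (p - 5)/(p + 1)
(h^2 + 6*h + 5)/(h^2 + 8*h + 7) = (h + 5)/(h + 7)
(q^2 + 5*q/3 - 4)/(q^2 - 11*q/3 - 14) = (-3*q^2 - 5*q + 12)/(-3*q^2 + 11*q + 42)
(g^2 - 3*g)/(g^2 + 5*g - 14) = g*(g - 3)/(g^2 + 5*g - 14)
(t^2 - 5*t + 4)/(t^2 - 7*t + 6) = (t - 4)/(t - 6)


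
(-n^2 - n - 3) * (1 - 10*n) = 10*n^3 + 9*n^2 + 29*n - 3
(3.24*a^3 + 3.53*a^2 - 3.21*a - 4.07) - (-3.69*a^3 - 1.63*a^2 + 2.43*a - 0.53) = 6.93*a^3 + 5.16*a^2 - 5.64*a - 3.54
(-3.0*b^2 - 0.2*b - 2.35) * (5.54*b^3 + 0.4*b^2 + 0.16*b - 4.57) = -16.62*b^5 - 2.308*b^4 - 13.579*b^3 + 12.738*b^2 + 0.538*b + 10.7395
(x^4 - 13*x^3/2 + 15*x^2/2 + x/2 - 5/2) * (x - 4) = x^5 - 21*x^4/2 + 67*x^3/2 - 59*x^2/2 - 9*x/2 + 10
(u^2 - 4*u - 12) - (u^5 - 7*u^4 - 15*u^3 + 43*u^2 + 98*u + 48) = -u^5 + 7*u^4 + 15*u^3 - 42*u^2 - 102*u - 60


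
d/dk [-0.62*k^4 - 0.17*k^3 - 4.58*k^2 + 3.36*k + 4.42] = -2.48*k^3 - 0.51*k^2 - 9.16*k + 3.36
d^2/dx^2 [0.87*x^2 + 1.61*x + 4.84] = 1.74000000000000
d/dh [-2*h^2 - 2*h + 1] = -4*h - 2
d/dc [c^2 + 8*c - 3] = 2*c + 8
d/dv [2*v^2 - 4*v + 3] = 4*v - 4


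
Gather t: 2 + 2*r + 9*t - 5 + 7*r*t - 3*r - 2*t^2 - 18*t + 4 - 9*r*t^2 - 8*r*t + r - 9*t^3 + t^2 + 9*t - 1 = -r*t - 9*t^3 + t^2*(-9*r - 1)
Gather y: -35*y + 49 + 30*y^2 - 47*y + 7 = 30*y^2 - 82*y + 56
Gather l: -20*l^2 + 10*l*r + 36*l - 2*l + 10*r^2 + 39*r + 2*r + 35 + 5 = -20*l^2 + l*(10*r + 34) + 10*r^2 + 41*r + 40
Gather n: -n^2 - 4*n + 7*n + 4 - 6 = -n^2 + 3*n - 2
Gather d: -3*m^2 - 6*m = -3*m^2 - 6*m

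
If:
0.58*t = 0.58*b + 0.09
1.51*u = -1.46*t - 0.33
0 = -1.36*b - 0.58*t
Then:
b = -0.05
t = 0.11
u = -0.32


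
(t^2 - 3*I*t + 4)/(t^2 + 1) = (t - 4*I)/(t - I)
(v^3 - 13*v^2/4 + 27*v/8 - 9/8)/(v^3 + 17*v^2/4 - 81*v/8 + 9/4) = (4*v^2 - 7*v + 3)/(4*v^2 + 23*v - 6)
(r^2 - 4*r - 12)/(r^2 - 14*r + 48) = (r + 2)/(r - 8)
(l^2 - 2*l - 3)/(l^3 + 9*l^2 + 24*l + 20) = (l^2 - 2*l - 3)/(l^3 + 9*l^2 + 24*l + 20)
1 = 1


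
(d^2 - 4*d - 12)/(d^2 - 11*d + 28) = (d^2 - 4*d - 12)/(d^2 - 11*d + 28)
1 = 1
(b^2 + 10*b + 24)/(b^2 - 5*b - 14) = (b^2 + 10*b + 24)/(b^2 - 5*b - 14)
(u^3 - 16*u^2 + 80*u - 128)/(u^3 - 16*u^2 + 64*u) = (u^2 - 8*u + 16)/(u*(u - 8))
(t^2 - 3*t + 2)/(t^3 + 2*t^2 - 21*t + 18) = (t - 2)/(t^2 + 3*t - 18)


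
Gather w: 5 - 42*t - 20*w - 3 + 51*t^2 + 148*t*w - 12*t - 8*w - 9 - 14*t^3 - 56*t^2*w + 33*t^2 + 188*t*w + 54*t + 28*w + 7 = -14*t^3 + 84*t^2 + w*(-56*t^2 + 336*t)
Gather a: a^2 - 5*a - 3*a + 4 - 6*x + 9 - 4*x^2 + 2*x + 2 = a^2 - 8*a - 4*x^2 - 4*x + 15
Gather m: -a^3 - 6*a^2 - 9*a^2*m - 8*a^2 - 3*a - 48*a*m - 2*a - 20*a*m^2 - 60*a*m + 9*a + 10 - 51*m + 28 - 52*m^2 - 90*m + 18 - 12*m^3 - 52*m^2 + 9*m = -a^3 - 14*a^2 + 4*a - 12*m^3 + m^2*(-20*a - 104) + m*(-9*a^2 - 108*a - 132) + 56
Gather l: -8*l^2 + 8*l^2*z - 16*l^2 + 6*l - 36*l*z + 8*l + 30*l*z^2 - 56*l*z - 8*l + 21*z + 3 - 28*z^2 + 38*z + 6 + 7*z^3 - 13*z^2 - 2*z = l^2*(8*z - 24) + l*(30*z^2 - 92*z + 6) + 7*z^3 - 41*z^2 + 57*z + 9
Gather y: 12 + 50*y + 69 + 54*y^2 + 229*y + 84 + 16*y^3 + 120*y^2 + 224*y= 16*y^3 + 174*y^2 + 503*y + 165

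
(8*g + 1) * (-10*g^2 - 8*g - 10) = -80*g^3 - 74*g^2 - 88*g - 10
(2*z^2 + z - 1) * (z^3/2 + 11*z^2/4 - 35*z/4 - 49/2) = z^5 + 6*z^4 - 61*z^3/4 - 121*z^2/2 - 63*z/4 + 49/2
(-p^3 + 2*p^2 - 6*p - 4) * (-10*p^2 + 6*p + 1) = 10*p^5 - 26*p^4 + 71*p^3 + 6*p^2 - 30*p - 4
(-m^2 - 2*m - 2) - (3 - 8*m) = -m^2 + 6*m - 5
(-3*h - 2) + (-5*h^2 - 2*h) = -5*h^2 - 5*h - 2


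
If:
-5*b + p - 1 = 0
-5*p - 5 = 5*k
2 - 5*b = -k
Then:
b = 0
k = -2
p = 1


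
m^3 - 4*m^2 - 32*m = m*(m - 8)*(m + 4)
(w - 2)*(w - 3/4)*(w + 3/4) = w^3 - 2*w^2 - 9*w/16 + 9/8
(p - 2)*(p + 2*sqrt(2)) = p^2 - 2*p + 2*sqrt(2)*p - 4*sqrt(2)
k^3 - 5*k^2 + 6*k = k*(k - 3)*(k - 2)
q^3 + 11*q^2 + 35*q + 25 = (q + 1)*(q + 5)^2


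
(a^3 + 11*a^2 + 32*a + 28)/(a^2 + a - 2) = (a^2 + 9*a + 14)/(a - 1)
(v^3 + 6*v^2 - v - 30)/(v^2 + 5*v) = v + 1 - 6/v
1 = 1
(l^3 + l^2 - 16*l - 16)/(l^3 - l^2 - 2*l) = (l^2 - 16)/(l*(l - 2))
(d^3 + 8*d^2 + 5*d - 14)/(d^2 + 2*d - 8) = (d^3 + 8*d^2 + 5*d - 14)/(d^2 + 2*d - 8)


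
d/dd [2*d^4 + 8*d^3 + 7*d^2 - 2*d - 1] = 8*d^3 + 24*d^2 + 14*d - 2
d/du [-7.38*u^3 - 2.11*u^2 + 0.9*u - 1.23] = -22.14*u^2 - 4.22*u + 0.9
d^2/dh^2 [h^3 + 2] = 6*h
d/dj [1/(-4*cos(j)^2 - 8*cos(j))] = -(sin(j)/cos(j)^2 + tan(j))/(2*(cos(j) + 2)^2)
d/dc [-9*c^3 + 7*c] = 7 - 27*c^2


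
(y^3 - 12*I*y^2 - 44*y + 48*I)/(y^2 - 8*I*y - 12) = y - 4*I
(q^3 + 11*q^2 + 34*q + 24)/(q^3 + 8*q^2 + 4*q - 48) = (q + 1)/(q - 2)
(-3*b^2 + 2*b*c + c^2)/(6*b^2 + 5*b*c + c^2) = (-b + c)/(2*b + c)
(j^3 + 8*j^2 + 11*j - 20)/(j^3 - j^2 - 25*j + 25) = (j + 4)/(j - 5)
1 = 1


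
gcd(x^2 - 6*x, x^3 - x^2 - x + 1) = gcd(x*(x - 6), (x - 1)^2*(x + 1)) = 1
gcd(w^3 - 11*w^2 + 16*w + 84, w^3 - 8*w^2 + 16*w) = 1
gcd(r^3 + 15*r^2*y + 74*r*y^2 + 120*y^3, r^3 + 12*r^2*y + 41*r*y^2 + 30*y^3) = r^2 + 11*r*y + 30*y^2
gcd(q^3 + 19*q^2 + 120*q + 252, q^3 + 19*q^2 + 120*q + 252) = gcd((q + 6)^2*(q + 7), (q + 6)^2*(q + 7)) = q^3 + 19*q^2 + 120*q + 252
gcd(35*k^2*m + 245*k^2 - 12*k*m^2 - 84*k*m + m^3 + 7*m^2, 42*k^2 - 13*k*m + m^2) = 7*k - m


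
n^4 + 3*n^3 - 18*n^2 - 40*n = n*(n - 4)*(n + 2)*(n + 5)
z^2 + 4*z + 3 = (z + 1)*(z + 3)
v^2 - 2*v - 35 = (v - 7)*(v + 5)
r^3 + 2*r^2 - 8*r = r*(r - 2)*(r + 4)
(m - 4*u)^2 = m^2 - 8*m*u + 16*u^2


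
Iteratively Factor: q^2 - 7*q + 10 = (q - 5)*(q - 2)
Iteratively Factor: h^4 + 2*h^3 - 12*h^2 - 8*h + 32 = (h + 4)*(h^3 - 2*h^2 - 4*h + 8) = (h + 2)*(h + 4)*(h^2 - 4*h + 4) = (h - 2)*(h + 2)*(h + 4)*(h - 2)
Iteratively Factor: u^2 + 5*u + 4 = (u + 4)*(u + 1)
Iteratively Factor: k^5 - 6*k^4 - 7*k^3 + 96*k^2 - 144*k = (k - 4)*(k^4 - 2*k^3 - 15*k^2 + 36*k) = (k - 4)*(k - 3)*(k^3 + k^2 - 12*k) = k*(k - 4)*(k - 3)*(k^2 + k - 12) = k*(k - 4)*(k - 3)^2*(k + 4)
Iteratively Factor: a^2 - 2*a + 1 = (a - 1)*(a - 1)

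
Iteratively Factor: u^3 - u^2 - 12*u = (u + 3)*(u^2 - 4*u) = u*(u + 3)*(u - 4)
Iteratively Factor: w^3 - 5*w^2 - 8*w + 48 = (w - 4)*(w^2 - w - 12) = (w - 4)^2*(w + 3)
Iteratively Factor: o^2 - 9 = (o + 3)*(o - 3)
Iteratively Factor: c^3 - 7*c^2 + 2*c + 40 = (c - 4)*(c^2 - 3*c - 10) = (c - 4)*(c + 2)*(c - 5)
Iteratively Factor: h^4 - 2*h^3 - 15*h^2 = (h - 5)*(h^3 + 3*h^2) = h*(h - 5)*(h^2 + 3*h) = h^2*(h - 5)*(h + 3)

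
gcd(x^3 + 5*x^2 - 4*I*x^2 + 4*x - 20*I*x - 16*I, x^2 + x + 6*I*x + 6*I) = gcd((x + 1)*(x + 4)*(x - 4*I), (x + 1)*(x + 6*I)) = x + 1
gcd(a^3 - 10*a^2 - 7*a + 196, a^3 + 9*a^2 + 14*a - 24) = a + 4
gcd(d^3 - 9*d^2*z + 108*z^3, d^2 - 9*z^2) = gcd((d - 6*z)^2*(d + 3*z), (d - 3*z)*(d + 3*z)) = d + 3*z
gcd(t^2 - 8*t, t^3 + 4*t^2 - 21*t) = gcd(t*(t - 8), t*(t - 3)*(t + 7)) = t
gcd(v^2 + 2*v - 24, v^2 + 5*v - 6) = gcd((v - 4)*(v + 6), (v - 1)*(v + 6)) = v + 6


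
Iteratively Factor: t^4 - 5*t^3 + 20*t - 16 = (t + 2)*(t^3 - 7*t^2 + 14*t - 8) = (t - 4)*(t + 2)*(t^2 - 3*t + 2) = (t - 4)*(t - 1)*(t + 2)*(t - 2)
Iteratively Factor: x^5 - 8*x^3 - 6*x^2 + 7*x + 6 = (x - 1)*(x^4 + x^3 - 7*x^2 - 13*x - 6) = (x - 1)*(x + 2)*(x^3 - x^2 - 5*x - 3) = (x - 1)*(x + 1)*(x + 2)*(x^2 - 2*x - 3) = (x - 1)*(x + 1)^2*(x + 2)*(x - 3)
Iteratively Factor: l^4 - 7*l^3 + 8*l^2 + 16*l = (l)*(l^3 - 7*l^2 + 8*l + 16) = l*(l + 1)*(l^2 - 8*l + 16) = l*(l - 4)*(l + 1)*(l - 4)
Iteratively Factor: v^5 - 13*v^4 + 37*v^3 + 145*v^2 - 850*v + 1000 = (v - 5)*(v^4 - 8*v^3 - 3*v^2 + 130*v - 200) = (v - 5)^2*(v^3 - 3*v^2 - 18*v + 40) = (v - 5)^3*(v^2 + 2*v - 8) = (v - 5)^3*(v + 4)*(v - 2)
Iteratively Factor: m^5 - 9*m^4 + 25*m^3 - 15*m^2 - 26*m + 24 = (m + 1)*(m^4 - 10*m^3 + 35*m^2 - 50*m + 24) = (m - 3)*(m + 1)*(m^3 - 7*m^2 + 14*m - 8) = (m - 4)*(m - 3)*(m + 1)*(m^2 - 3*m + 2) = (m - 4)*(m - 3)*(m - 1)*(m + 1)*(m - 2)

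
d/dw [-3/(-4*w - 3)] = -12/(4*w + 3)^2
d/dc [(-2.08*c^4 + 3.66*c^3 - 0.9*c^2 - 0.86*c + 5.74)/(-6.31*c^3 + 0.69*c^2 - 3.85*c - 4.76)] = (13.1248*c^6 - 2.87039999999999*c^5 + 20.8704*c^4 + 0.568000000000001*c^3 + 60.4518*c^2 + 0.646800000000001*c + 26.1926)/(39.8161*c^6 - 8.7078*c^5 + 49.0631*c^4 + 54.7582*c^3 + 8.2537*c^2 + 36.652*c + 22.6576)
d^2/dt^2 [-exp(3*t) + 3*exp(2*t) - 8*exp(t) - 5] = (-9*exp(2*t) + 12*exp(t) - 8)*exp(t)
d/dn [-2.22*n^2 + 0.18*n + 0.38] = 0.18 - 4.44*n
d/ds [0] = 0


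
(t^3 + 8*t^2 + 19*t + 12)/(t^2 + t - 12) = (t^2 + 4*t + 3)/(t - 3)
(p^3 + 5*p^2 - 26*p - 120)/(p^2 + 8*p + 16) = (p^2 + p - 30)/(p + 4)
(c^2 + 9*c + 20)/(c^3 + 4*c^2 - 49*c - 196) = (c + 5)/(c^2 - 49)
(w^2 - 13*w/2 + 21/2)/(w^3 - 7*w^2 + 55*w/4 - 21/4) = 2/(2*w - 1)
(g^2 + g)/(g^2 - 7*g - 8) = g/(g - 8)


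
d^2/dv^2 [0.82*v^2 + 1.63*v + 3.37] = 1.64000000000000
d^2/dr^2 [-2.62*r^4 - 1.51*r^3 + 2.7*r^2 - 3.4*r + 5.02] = -31.44*r^2 - 9.06*r + 5.4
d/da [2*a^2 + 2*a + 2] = 4*a + 2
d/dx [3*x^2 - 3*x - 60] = 6*x - 3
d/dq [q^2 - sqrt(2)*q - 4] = 2*q - sqrt(2)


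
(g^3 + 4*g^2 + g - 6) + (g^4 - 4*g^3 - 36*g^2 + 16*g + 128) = g^4 - 3*g^3 - 32*g^2 + 17*g + 122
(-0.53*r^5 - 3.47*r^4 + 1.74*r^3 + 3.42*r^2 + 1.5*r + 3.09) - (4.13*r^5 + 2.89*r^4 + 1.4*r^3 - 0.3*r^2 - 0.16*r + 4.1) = -4.66*r^5 - 6.36*r^4 + 0.34*r^3 + 3.72*r^2 + 1.66*r - 1.01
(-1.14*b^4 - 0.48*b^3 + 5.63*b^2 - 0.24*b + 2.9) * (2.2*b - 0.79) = -2.508*b^5 - 0.1554*b^4 + 12.7652*b^3 - 4.9757*b^2 + 6.5696*b - 2.291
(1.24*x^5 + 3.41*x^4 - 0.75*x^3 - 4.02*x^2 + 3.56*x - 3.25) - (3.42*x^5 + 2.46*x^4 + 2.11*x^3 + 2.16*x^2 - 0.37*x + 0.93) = -2.18*x^5 + 0.95*x^4 - 2.86*x^3 - 6.18*x^2 + 3.93*x - 4.18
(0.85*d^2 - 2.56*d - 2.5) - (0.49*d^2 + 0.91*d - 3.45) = 0.36*d^2 - 3.47*d + 0.95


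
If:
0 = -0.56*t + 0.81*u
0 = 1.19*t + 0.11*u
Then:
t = 0.00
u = 0.00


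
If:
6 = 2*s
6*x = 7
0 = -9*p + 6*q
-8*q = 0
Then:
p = 0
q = 0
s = 3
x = 7/6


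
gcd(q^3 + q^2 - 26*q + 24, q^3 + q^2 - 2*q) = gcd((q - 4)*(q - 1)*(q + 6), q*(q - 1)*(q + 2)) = q - 1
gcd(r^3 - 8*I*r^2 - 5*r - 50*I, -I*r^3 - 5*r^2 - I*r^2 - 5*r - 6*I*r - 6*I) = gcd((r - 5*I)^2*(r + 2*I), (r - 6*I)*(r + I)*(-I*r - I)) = 1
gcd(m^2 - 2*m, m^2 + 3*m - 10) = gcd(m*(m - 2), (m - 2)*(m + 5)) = m - 2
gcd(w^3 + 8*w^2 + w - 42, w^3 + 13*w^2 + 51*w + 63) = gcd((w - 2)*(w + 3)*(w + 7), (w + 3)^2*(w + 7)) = w^2 + 10*w + 21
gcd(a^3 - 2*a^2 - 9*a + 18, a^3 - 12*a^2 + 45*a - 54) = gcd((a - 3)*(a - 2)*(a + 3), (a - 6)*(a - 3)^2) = a - 3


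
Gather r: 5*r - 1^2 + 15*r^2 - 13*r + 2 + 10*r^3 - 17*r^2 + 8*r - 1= 10*r^3 - 2*r^2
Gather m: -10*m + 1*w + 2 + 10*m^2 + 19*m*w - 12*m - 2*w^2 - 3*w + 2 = 10*m^2 + m*(19*w - 22) - 2*w^2 - 2*w + 4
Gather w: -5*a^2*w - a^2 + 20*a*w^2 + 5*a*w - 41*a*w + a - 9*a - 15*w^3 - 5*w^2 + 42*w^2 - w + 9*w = -a^2 - 8*a - 15*w^3 + w^2*(20*a + 37) + w*(-5*a^2 - 36*a + 8)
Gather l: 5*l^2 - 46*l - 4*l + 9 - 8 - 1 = 5*l^2 - 50*l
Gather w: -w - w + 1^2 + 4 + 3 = 8 - 2*w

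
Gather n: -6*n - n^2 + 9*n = -n^2 + 3*n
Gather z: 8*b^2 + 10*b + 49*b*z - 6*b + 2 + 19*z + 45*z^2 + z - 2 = 8*b^2 + 4*b + 45*z^2 + z*(49*b + 20)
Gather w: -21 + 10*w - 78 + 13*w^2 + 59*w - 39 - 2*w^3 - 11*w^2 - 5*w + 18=-2*w^3 + 2*w^2 + 64*w - 120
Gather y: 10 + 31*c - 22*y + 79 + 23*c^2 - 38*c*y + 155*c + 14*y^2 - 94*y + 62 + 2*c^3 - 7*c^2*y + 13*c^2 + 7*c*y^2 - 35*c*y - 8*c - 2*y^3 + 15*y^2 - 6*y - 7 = 2*c^3 + 36*c^2 + 178*c - 2*y^3 + y^2*(7*c + 29) + y*(-7*c^2 - 73*c - 122) + 144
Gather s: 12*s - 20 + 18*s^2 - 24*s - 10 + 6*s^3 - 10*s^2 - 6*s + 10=6*s^3 + 8*s^2 - 18*s - 20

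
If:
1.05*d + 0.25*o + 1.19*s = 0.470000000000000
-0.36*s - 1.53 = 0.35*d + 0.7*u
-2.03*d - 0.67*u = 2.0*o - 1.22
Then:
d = -6.64728532922603*u - 14.901809780516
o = 6.41199460916442*u + 15.7353369272237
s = 4.51819407008086*u + 10.2378706199461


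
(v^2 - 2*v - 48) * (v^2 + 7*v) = v^4 + 5*v^3 - 62*v^2 - 336*v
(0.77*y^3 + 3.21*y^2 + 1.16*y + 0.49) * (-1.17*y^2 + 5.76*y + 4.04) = -0.9009*y^5 + 0.6795*y^4 + 20.2432*y^3 + 19.0767*y^2 + 7.5088*y + 1.9796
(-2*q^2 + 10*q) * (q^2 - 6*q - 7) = -2*q^4 + 22*q^3 - 46*q^2 - 70*q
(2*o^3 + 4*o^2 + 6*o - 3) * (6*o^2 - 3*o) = 12*o^5 + 18*o^4 + 24*o^3 - 36*o^2 + 9*o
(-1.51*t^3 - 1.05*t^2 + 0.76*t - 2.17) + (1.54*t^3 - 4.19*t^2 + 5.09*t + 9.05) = 0.03*t^3 - 5.24*t^2 + 5.85*t + 6.88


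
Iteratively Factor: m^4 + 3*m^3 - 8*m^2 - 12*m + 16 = (m - 1)*(m^3 + 4*m^2 - 4*m - 16) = (m - 1)*(m + 2)*(m^2 + 2*m - 8) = (m - 1)*(m + 2)*(m + 4)*(m - 2)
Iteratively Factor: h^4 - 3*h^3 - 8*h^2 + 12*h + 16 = (h - 4)*(h^3 + h^2 - 4*h - 4) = (h - 4)*(h + 2)*(h^2 - h - 2) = (h - 4)*(h - 2)*(h + 2)*(h + 1)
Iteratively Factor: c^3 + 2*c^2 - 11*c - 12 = (c - 3)*(c^2 + 5*c + 4) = (c - 3)*(c + 4)*(c + 1)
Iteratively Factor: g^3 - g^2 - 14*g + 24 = (g - 2)*(g^2 + g - 12) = (g - 3)*(g - 2)*(g + 4)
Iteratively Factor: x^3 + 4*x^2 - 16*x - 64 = (x - 4)*(x^2 + 8*x + 16) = (x - 4)*(x + 4)*(x + 4)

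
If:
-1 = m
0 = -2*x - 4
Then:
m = -1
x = -2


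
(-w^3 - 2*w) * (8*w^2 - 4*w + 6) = -8*w^5 + 4*w^4 - 22*w^3 + 8*w^2 - 12*w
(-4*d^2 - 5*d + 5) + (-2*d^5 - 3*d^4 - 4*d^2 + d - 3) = -2*d^5 - 3*d^4 - 8*d^2 - 4*d + 2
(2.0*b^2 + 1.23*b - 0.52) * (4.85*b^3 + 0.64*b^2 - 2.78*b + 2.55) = 9.7*b^5 + 7.2455*b^4 - 7.2948*b^3 + 1.3478*b^2 + 4.5821*b - 1.326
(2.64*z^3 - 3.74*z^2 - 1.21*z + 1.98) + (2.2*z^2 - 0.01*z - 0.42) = 2.64*z^3 - 1.54*z^2 - 1.22*z + 1.56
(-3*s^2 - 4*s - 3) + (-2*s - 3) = -3*s^2 - 6*s - 6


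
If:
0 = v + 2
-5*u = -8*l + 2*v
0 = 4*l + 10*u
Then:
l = -2/5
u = 4/25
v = -2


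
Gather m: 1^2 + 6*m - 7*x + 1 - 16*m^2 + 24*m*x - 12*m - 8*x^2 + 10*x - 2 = -16*m^2 + m*(24*x - 6) - 8*x^2 + 3*x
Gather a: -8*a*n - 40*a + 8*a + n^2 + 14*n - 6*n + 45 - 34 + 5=a*(-8*n - 32) + n^2 + 8*n + 16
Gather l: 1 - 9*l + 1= 2 - 9*l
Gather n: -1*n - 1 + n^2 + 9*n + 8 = n^2 + 8*n + 7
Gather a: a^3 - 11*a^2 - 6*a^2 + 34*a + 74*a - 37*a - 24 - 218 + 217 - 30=a^3 - 17*a^2 + 71*a - 55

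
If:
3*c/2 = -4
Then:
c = -8/3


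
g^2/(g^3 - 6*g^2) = 1/(g - 6)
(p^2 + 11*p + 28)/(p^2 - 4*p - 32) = (p + 7)/(p - 8)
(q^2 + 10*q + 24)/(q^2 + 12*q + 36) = (q + 4)/(q + 6)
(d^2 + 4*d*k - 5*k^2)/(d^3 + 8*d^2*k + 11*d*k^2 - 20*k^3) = 1/(d + 4*k)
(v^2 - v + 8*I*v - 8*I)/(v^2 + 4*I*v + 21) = (v^2 - v + 8*I*v - 8*I)/(v^2 + 4*I*v + 21)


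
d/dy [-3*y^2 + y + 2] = 1 - 6*y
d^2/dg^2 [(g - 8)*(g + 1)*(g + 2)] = 6*g - 10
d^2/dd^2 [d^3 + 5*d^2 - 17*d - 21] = 6*d + 10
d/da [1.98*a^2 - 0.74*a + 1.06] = 3.96*a - 0.74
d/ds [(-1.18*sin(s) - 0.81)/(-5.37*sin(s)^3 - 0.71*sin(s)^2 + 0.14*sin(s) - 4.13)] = (-12.6732*sin(s)^3 - 13.8869*sin(s)^2 - 1.1502*sin(s) + 4.9868)*cos(s)/(28.8369*sin(s)^6 + 7.6254*sin(s)^5 - 0.9995*sin(s)^4 + 44.1574*sin(s)^3 + 5.8842*sin(s)^2 - 1.1564*sin(s) + 17.0569)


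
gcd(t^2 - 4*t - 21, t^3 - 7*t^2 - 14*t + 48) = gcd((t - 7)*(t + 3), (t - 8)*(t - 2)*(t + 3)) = t + 3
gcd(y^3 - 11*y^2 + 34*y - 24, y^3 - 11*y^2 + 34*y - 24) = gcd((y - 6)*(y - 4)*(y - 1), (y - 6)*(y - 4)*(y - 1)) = y^3 - 11*y^2 + 34*y - 24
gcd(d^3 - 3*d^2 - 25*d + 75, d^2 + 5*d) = d + 5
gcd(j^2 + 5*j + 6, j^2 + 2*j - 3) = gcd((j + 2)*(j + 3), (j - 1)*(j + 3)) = j + 3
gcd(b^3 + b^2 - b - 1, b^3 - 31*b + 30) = b - 1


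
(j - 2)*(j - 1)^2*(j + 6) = j^4 + 2*j^3 - 19*j^2 + 28*j - 12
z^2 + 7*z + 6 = (z + 1)*(z + 6)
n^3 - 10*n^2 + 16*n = n*(n - 8)*(n - 2)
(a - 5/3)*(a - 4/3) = a^2 - 3*a + 20/9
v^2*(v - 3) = v^3 - 3*v^2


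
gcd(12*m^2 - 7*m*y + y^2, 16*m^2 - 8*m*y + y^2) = -4*m + y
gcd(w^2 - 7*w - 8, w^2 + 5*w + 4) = w + 1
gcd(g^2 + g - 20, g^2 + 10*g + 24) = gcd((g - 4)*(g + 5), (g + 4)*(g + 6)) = 1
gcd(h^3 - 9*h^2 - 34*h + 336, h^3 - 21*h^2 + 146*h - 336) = h^2 - 15*h + 56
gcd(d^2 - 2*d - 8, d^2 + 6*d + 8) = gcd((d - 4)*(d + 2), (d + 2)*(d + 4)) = d + 2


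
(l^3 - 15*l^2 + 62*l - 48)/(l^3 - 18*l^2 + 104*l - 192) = (l - 1)/(l - 4)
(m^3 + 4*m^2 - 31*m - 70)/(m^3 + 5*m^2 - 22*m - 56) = (m - 5)/(m - 4)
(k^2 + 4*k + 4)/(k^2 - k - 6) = (k + 2)/(k - 3)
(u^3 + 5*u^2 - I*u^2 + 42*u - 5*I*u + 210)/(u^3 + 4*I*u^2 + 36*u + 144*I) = (u^2 + u*(5 - 7*I) - 35*I)/(u^2 - 2*I*u + 24)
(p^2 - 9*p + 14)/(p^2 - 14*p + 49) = (p - 2)/(p - 7)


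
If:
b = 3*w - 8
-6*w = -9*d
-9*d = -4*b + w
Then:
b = 56/5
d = 64/15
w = 32/5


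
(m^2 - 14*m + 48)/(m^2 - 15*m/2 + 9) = 2*(m - 8)/(2*m - 3)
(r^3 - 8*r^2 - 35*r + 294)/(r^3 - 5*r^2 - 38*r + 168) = (r - 7)/(r - 4)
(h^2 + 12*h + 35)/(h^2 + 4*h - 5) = (h + 7)/(h - 1)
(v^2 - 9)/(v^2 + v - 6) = (v - 3)/(v - 2)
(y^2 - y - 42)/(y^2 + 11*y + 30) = (y - 7)/(y + 5)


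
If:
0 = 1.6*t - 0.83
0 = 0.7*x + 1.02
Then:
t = 0.52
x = -1.46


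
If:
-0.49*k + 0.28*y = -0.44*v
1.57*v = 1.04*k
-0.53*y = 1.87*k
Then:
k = 0.00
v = 0.00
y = 0.00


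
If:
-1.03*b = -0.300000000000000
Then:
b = 0.29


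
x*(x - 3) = x^2 - 3*x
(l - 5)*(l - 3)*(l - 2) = l^3 - 10*l^2 + 31*l - 30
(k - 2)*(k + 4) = k^2 + 2*k - 8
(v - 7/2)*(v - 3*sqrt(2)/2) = v^2 - 7*v/2 - 3*sqrt(2)*v/2 + 21*sqrt(2)/4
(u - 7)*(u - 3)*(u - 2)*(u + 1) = u^4 - 11*u^3 + 29*u^2 - u - 42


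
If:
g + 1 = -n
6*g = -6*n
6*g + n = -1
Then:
No Solution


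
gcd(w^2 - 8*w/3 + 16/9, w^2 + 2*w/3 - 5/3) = 1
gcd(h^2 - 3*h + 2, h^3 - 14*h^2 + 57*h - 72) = 1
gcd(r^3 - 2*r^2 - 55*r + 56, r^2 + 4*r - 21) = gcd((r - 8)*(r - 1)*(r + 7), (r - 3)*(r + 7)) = r + 7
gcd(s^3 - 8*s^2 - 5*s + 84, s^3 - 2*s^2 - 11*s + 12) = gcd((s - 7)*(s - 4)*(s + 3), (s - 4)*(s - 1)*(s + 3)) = s^2 - s - 12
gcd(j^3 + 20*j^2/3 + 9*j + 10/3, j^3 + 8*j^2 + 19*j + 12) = j + 1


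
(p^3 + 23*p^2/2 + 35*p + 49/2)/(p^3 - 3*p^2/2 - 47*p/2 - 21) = (p + 7)/(p - 6)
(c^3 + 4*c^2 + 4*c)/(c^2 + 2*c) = c + 2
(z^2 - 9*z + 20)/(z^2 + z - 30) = (z - 4)/(z + 6)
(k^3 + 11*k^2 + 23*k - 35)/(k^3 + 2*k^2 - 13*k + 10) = (k + 7)/(k - 2)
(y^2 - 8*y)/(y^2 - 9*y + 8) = y/(y - 1)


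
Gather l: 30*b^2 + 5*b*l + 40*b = 30*b^2 + 5*b*l + 40*b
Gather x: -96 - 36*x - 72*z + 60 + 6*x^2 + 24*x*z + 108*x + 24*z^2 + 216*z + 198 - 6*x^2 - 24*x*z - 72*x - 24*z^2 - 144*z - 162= 0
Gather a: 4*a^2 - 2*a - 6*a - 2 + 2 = 4*a^2 - 8*a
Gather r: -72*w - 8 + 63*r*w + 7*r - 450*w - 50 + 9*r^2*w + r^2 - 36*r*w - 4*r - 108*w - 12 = r^2*(9*w + 1) + r*(27*w + 3) - 630*w - 70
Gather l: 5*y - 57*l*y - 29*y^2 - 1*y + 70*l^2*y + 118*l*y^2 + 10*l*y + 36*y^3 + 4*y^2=70*l^2*y + l*(118*y^2 - 47*y) + 36*y^3 - 25*y^2 + 4*y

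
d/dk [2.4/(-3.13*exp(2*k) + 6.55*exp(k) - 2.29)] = (15.024*exp(k) - 15.72)*exp(k)/(3.13*exp(2*k) - 6.55*exp(k) + 2.29)^2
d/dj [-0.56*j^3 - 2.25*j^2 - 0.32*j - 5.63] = -1.68*j^2 - 4.5*j - 0.32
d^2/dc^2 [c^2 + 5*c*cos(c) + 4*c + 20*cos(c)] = -5*c*cos(c) - 10*sin(c) - 20*cos(c) + 2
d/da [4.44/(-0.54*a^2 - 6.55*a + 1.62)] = (4.7952*a + 29.082)/(0.54*a^2 + 6.55*a - 1.62)^2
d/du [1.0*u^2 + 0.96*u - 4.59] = 2.0*u + 0.96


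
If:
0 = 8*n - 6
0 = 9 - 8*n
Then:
No Solution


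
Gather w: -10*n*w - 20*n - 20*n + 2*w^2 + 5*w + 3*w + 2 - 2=-40*n + 2*w^2 + w*(8 - 10*n)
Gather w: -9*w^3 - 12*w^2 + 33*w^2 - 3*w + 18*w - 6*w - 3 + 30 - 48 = -9*w^3 + 21*w^2 + 9*w - 21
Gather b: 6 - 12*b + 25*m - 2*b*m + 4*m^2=b*(-2*m - 12) + 4*m^2 + 25*m + 6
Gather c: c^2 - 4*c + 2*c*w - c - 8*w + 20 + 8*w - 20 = c^2 + c*(2*w - 5)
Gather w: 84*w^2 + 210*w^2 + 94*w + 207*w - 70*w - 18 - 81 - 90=294*w^2 + 231*w - 189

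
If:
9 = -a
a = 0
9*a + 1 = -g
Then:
No Solution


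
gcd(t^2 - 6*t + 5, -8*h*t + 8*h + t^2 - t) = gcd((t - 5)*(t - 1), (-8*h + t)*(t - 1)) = t - 1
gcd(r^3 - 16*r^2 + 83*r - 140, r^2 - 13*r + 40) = r - 5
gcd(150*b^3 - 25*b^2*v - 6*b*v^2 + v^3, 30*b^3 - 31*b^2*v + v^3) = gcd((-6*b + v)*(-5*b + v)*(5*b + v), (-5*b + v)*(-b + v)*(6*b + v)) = -5*b + v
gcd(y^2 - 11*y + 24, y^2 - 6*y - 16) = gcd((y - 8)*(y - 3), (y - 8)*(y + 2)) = y - 8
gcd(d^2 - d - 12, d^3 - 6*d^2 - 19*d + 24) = d + 3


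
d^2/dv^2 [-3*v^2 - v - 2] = -6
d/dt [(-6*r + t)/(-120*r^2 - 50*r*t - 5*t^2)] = (-24*r^2 - 10*r*t - t^2 - 2*(5*r + t)*(6*r - t))/(5*(24*r^2 + 10*r*t + t^2)^2)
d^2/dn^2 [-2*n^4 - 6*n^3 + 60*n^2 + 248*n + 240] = -24*n^2 - 36*n + 120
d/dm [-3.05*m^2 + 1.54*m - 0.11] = 1.54 - 6.1*m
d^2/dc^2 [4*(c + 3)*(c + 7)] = 8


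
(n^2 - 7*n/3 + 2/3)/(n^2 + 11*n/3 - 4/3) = (n - 2)/(n + 4)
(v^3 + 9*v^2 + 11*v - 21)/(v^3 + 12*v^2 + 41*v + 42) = (v - 1)/(v + 2)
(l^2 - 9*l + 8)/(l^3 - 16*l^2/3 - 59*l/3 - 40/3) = 3*(l - 1)/(3*l^2 + 8*l + 5)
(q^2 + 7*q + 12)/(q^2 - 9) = (q + 4)/(q - 3)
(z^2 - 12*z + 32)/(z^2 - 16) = (z - 8)/(z + 4)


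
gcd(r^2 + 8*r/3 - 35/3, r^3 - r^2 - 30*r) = r + 5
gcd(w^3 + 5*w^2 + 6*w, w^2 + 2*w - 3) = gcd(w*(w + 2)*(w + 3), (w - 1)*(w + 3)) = w + 3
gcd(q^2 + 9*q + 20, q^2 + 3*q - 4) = q + 4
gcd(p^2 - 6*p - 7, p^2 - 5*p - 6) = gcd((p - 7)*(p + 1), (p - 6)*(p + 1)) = p + 1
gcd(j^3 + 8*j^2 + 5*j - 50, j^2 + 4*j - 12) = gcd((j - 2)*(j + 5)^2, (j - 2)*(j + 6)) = j - 2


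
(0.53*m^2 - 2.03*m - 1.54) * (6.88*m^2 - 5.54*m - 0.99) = 3.6464*m^4 - 16.9026*m^3 + 0.126299999999999*m^2 + 10.5413*m + 1.5246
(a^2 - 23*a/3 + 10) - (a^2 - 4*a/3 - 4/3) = 34/3 - 19*a/3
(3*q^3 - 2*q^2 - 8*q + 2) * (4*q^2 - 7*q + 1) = 12*q^5 - 29*q^4 - 15*q^3 + 62*q^2 - 22*q + 2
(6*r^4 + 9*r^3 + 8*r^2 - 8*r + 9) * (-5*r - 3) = -30*r^5 - 63*r^4 - 67*r^3 + 16*r^2 - 21*r - 27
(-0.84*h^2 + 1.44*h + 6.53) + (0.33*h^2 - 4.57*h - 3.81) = -0.51*h^2 - 3.13*h + 2.72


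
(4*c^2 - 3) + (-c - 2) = 4*c^2 - c - 5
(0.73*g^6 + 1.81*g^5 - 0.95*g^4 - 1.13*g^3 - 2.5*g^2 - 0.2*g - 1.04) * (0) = 0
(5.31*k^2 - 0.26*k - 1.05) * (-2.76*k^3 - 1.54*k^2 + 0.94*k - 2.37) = -14.6556*k^5 - 7.4598*k^4 + 8.2898*k^3 - 11.2121*k^2 - 0.3708*k + 2.4885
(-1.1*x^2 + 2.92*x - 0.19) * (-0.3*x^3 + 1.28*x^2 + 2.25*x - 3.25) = 0.33*x^5 - 2.284*x^4 + 1.3196*x^3 + 9.9018*x^2 - 9.9175*x + 0.6175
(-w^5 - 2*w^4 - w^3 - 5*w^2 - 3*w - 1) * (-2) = 2*w^5 + 4*w^4 + 2*w^3 + 10*w^2 + 6*w + 2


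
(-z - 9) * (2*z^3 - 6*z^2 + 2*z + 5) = -2*z^4 - 12*z^3 + 52*z^2 - 23*z - 45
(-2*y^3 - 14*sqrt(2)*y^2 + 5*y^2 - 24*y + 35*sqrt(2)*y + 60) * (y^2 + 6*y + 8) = -2*y^5 - 14*sqrt(2)*y^4 - 7*y^4 - 49*sqrt(2)*y^3 - 10*y^3 - 44*y^2 + 98*sqrt(2)*y^2 + 168*y + 280*sqrt(2)*y + 480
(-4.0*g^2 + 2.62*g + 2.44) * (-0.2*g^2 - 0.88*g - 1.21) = 0.8*g^4 + 2.996*g^3 + 2.0464*g^2 - 5.3174*g - 2.9524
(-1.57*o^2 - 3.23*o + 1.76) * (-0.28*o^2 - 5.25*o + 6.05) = 0.4396*o^4 + 9.1469*o^3 + 6.9662*o^2 - 28.7815*o + 10.648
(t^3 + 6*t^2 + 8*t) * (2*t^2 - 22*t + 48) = 2*t^5 - 10*t^4 - 68*t^3 + 112*t^2 + 384*t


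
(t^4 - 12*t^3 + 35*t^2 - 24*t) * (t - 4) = t^5 - 16*t^4 + 83*t^3 - 164*t^2 + 96*t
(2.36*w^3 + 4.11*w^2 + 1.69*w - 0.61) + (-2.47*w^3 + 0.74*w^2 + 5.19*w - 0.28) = -0.11*w^3 + 4.85*w^2 + 6.88*w - 0.89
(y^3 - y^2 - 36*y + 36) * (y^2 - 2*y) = y^5 - 3*y^4 - 34*y^3 + 108*y^2 - 72*y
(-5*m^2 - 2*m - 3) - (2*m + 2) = -5*m^2 - 4*m - 5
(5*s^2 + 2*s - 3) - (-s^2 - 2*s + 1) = 6*s^2 + 4*s - 4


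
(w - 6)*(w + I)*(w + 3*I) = w^3 - 6*w^2 + 4*I*w^2 - 3*w - 24*I*w + 18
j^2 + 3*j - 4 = (j - 1)*(j + 4)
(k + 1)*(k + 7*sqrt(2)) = k^2 + k + 7*sqrt(2)*k + 7*sqrt(2)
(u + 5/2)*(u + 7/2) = u^2 + 6*u + 35/4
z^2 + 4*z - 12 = (z - 2)*(z + 6)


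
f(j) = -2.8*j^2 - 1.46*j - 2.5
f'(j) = -5.6*j - 1.46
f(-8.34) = -185.08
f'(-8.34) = 45.24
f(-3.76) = -36.60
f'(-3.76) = 19.60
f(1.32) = -9.31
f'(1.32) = -8.85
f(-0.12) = -2.37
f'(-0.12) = -0.79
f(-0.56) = -2.56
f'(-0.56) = 1.68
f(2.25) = -19.96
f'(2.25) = -14.06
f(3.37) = -39.22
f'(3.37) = -20.33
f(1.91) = -15.50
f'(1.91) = -12.16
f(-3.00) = -23.32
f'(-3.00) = 15.34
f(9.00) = -242.44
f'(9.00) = -51.86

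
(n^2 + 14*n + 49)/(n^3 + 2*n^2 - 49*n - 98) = (n + 7)/(n^2 - 5*n - 14)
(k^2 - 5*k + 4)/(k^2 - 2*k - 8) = (k - 1)/(k + 2)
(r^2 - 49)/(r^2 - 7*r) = (r + 7)/r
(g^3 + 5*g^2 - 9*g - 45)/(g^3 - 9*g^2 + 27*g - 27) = (g^2 + 8*g + 15)/(g^2 - 6*g + 9)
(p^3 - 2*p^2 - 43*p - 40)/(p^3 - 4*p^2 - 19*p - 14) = (p^2 - 3*p - 40)/(p^2 - 5*p - 14)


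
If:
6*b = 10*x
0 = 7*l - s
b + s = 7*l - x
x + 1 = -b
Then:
No Solution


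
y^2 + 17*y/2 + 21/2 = (y + 3/2)*(y + 7)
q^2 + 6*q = q*(q + 6)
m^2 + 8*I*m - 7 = (m + I)*(m + 7*I)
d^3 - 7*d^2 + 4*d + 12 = (d - 6)*(d - 2)*(d + 1)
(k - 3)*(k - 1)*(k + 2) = k^3 - 2*k^2 - 5*k + 6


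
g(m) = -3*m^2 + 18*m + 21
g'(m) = 18 - 6*m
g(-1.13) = -3.17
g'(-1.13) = 24.78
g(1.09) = 37.06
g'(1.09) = 11.46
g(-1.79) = -20.83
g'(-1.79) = 28.74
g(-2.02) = -27.60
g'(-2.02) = 30.12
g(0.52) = 29.55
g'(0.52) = 14.88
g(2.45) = 47.09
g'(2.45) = 3.30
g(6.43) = 12.71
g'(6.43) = -20.58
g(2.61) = 47.54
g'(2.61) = 2.34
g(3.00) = 48.00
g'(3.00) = 0.00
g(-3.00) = -60.00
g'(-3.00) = 36.00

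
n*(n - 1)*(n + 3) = n^3 + 2*n^2 - 3*n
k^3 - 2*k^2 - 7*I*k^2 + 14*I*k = k*(k - 2)*(k - 7*I)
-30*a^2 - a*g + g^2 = (-6*a + g)*(5*a + g)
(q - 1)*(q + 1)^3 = q^4 + 2*q^3 - 2*q - 1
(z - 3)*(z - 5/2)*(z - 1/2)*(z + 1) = z^4 - 5*z^3 + 17*z^2/4 + 13*z/2 - 15/4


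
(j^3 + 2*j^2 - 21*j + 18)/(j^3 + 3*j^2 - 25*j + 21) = (j + 6)/(j + 7)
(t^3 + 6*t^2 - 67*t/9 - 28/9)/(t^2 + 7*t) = t - 1 - 4/(9*t)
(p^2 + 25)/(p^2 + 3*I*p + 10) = (p - 5*I)/(p - 2*I)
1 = 1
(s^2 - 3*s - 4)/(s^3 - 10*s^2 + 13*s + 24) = (s - 4)/(s^2 - 11*s + 24)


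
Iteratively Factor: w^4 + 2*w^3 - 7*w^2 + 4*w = (w)*(w^3 + 2*w^2 - 7*w + 4) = w*(w - 1)*(w^2 + 3*w - 4) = w*(w - 1)^2*(w + 4)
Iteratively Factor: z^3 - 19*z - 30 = (z + 3)*(z^2 - 3*z - 10) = (z - 5)*(z + 3)*(z + 2)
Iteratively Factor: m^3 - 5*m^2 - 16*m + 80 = (m - 4)*(m^2 - m - 20) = (m - 4)*(m + 4)*(m - 5)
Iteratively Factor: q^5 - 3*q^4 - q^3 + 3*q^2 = (q)*(q^4 - 3*q^3 - q^2 + 3*q) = q^2*(q^3 - 3*q^2 - q + 3) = q^2*(q + 1)*(q^2 - 4*q + 3) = q^2*(q - 1)*(q + 1)*(q - 3)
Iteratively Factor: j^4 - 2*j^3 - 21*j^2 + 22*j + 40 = (j + 4)*(j^3 - 6*j^2 + 3*j + 10) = (j + 1)*(j + 4)*(j^2 - 7*j + 10) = (j - 2)*(j + 1)*(j + 4)*(j - 5)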